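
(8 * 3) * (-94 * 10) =-22560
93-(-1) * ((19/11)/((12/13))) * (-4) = 2822/33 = 85.52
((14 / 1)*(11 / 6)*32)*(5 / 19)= 12320 / 57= 216.14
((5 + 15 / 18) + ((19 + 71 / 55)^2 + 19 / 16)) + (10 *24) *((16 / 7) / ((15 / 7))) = 97972513 / 145200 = 674.74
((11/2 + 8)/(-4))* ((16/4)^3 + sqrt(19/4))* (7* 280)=-423360 - 6615* sqrt(19)/2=-437777.06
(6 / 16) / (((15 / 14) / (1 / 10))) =7 / 200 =0.04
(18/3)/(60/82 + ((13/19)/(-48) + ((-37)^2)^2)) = 224352/70078654939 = 0.00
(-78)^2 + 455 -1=6538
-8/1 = -8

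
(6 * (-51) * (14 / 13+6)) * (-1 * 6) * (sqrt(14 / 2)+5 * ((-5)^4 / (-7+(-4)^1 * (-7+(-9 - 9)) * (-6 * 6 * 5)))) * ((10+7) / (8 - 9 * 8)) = 560840625 / 936364 - 179469 * sqrt(7) / 52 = -8532.40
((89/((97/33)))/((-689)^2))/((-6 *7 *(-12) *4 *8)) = 979/247553709312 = 0.00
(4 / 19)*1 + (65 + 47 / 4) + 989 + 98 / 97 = 7865709 / 7372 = 1066.97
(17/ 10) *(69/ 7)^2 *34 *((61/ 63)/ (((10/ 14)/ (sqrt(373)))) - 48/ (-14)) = 33022296/ 1715 + 9325741 *sqrt(373)/ 1225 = 166283.53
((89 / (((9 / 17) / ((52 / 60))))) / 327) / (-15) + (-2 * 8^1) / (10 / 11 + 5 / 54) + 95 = 6224885524 / 78798825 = 79.00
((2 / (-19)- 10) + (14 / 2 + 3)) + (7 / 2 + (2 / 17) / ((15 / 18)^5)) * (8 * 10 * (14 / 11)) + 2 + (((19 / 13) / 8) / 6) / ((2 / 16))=67258443211 / 173208750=388.31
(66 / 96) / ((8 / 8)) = 11 / 16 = 0.69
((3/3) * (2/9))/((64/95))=95/288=0.33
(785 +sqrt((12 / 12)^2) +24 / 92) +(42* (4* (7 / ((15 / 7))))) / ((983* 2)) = 88914416 / 113045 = 786.54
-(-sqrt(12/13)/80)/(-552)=-sqrt(39)/287040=-0.00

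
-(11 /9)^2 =-121 /81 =-1.49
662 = 662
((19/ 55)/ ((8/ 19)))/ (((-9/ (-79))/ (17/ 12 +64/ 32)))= 1169279/ 47520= 24.61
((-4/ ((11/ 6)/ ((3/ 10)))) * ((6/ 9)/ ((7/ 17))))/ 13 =-408/ 5005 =-0.08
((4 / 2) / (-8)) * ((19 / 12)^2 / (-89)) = 361 / 51264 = 0.01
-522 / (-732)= 87 / 122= 0.71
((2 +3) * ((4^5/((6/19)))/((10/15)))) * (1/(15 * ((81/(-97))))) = -471808/243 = -1941.60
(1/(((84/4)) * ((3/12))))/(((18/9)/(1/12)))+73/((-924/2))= -104/693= -0.15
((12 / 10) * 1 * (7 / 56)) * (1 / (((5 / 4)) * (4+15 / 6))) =6 / 325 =0.02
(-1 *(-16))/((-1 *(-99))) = 16/99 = 0.16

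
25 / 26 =0.96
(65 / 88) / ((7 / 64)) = 520 / 77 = 6.75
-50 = -50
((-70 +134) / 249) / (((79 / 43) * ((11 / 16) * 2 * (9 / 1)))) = 22016 / 1947429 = 0.01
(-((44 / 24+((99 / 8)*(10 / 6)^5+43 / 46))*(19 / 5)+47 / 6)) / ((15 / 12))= -15477743 / 31050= -498.48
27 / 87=0.31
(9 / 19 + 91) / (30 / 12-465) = -3476 / 17575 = -0.20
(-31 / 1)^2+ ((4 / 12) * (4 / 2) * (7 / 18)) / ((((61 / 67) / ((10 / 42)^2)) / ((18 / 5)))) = 11080039 / 11529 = 961.06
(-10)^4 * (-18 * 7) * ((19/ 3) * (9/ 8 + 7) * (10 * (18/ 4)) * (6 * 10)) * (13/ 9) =-252866250000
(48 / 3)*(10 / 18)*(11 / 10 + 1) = 56 / 3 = 18.67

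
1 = 1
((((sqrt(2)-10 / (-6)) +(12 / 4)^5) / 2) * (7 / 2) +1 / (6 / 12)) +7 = 7 * sqrt(2) / 4 +2623 / 6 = 439.64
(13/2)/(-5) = -13/10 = -1.30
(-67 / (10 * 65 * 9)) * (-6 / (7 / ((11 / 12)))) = 0.01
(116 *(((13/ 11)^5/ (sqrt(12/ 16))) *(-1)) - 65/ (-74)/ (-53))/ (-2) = 65/ 7844 + 43069988 *sqrt(3)/ 483153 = 154.41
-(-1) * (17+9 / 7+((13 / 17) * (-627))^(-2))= 8504168551 / 465071607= 18.29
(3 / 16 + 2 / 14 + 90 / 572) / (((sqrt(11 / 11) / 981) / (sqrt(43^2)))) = 329491413 / 16016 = 20572.64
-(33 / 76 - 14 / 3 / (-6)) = -829 / 684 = -1.21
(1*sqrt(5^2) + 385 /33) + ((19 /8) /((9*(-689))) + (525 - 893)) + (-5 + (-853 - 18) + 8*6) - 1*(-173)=-49922203 /49608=-1006.33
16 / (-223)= -16 / 223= -0.07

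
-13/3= -4.33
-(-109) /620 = 109 /620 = 0.18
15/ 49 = 0.31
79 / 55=1.44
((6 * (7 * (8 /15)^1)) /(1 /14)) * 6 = 9408 /5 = 1881.60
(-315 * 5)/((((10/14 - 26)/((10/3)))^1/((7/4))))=42875/118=363.35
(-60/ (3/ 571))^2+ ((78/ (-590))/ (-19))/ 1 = 730983922039/ 5605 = 130416400.01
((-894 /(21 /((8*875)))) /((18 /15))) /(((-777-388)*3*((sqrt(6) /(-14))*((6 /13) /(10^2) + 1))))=-677950000*sqrt(6) /4108023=-404.24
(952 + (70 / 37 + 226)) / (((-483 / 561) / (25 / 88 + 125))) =-146111175 / 851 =-171693.51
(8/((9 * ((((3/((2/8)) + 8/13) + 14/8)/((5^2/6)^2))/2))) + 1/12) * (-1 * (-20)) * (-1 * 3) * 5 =-13504225/20169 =-669.55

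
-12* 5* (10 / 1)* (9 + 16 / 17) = -101400 / 17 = -5964.71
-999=-999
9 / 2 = 4.50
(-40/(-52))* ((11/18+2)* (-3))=-235/39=-6.03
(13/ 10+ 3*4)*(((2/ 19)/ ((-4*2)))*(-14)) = 49/ 20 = 2.45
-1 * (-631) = 631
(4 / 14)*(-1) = -0.29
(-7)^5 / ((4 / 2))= -16807 / 2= -8403.50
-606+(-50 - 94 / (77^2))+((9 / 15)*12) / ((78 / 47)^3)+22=-247145396233 / 390780390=-632.44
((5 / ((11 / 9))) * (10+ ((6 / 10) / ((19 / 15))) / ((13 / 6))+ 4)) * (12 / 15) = 126432 / 2717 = 46.53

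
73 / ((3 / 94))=6862 / 3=2287.33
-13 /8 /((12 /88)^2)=-1573 /18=-87.39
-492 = -492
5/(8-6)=5/2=2.50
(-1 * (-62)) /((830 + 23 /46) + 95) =124 /1851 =0.07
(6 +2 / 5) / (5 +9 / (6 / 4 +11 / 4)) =544 / 605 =0.90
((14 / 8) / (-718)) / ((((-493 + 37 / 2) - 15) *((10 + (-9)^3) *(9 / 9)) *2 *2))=-0.00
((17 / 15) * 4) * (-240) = -1088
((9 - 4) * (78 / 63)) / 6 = 65 / 63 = 1.03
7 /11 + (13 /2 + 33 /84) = 2319 /308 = 7.53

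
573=573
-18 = -18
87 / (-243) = -29 / 81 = -0.36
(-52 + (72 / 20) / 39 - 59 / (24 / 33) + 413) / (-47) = -145583 / 24440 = -5.96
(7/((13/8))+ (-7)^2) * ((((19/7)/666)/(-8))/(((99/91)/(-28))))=931/1332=0.70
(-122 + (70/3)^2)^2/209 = 14455204/16929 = 853.87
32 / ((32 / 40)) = 40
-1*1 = -1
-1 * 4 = -4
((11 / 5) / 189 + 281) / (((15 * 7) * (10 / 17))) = 2257226 / 496125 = 4.55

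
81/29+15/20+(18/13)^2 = 107043/19604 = 5.46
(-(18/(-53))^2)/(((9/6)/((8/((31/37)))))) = -63936/87079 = -0.73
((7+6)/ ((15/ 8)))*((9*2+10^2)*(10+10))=16362.67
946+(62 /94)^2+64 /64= 2092884 /2209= 947.44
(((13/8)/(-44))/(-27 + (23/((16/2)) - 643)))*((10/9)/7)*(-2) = -0.00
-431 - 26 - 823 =-1280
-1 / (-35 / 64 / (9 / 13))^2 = -331776 / 207025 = -1.60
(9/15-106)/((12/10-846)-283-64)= 527/5959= 0.09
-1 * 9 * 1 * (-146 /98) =657 /49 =13.41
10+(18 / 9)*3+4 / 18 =146 / 9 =16.22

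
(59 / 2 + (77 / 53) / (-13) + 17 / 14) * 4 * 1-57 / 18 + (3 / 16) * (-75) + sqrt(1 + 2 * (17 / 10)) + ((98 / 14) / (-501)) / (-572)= sqrt(110) / 5 + 44730613195 / 425272848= 107.28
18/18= 1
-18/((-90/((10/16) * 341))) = 341/8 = 42.62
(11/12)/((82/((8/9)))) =11/1107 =0.01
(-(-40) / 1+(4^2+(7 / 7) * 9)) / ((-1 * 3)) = -65 / 3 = -21.67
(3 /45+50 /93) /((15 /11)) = 3091 /6975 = 0.44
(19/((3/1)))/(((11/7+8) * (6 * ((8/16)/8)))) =1.76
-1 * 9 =-9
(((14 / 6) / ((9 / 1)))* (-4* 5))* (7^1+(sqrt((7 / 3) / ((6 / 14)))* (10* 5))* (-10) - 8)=490420 / 81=6054.57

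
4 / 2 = 2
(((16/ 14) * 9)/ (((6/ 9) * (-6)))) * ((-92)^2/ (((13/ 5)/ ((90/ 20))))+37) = -37764.59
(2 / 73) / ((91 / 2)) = 0.00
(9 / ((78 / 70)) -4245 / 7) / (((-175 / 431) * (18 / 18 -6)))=-938718 / 3185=-294.73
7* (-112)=-784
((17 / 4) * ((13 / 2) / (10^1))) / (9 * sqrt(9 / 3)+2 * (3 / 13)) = -2873 / 547080+37349 * sqrt(3) / 364720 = 0.17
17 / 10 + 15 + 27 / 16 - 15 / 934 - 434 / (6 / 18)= -47956363 / 37360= -1283.63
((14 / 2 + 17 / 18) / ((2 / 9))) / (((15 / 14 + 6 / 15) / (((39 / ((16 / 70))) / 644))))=975975 / 151616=6.44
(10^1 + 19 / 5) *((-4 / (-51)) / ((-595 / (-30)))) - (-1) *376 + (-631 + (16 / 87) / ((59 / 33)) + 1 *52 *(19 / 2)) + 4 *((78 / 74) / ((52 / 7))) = 153507979304 / 640350305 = 239.73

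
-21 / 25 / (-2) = 21 / 50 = 0.42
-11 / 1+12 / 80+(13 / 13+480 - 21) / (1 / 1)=8983 / 20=449.15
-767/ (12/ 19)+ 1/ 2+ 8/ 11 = -160141/ 132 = -1213.19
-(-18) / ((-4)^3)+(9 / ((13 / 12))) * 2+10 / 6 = 22465 / 1248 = 18.00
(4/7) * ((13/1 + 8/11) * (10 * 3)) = 18120/77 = 235.32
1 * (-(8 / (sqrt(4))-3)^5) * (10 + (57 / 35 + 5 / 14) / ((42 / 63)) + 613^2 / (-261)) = 52133423 / 36540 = 1426.75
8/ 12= 2/ 3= 0.67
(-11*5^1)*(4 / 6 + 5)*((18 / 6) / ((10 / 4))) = -374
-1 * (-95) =95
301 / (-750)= -301 / 750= -0.40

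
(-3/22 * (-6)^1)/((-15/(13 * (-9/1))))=351/55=6.38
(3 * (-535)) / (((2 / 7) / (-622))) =3494085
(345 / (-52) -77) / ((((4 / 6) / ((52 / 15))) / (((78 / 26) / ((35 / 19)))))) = -247893 / 350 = -708.27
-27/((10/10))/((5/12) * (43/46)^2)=-685584/9245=-74.16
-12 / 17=-0.71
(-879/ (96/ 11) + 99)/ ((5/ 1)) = -11/ 32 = -0.34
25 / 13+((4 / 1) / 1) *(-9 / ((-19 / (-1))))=7 / 247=0.03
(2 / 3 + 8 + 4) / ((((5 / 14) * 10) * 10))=133 / 375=0.35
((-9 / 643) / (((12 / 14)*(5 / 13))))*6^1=-819 / 3215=-0.25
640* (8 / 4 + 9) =7040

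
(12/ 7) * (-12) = -144/ 7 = -20.57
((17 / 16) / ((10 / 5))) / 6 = 0.09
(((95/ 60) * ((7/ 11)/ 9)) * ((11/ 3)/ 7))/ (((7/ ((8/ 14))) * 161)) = 19/ 639009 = 0.00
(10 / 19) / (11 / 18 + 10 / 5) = 180 / 893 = 0.20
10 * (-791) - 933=-8843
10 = 10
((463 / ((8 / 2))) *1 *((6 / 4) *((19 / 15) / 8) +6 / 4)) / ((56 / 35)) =64357 / 512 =125.70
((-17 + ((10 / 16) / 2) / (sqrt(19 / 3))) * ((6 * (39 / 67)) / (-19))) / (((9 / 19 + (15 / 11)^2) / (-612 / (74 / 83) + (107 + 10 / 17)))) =-572718289 / 738742 + 2863591445 * sqrt(57) / 3817818656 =-769.60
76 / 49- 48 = -2276 / 49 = -46.45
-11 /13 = -0.85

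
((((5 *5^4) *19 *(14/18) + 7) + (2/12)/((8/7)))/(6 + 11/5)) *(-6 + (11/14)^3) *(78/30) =-186921469163/2314368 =-80765.66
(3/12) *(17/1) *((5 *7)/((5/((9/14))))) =153/8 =19.12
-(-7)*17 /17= 7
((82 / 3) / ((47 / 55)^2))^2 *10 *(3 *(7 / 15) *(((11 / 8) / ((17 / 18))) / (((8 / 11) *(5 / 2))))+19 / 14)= 362899953585125 / 10452276702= 34719.70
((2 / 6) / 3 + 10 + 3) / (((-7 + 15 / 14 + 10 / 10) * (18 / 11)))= -9086 / 5589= -1.63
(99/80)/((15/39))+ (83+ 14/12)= 104861/1200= 87.38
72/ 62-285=-8799/ 31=-283.84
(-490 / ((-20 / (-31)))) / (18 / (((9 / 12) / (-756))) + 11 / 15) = 735 / 17558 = 0.04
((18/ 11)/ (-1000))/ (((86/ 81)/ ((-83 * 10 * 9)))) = 544563/ 47300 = 11.51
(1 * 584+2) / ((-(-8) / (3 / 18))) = 293 / 24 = 12.21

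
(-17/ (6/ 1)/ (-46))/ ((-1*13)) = -17/ 3588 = -0.00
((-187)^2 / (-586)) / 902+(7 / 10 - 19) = -18.37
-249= -249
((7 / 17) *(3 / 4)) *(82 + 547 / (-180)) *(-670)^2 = 2233075495 / 204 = 10946448.50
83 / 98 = 0.85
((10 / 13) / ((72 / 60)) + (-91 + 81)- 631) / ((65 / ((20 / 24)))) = -12487 / 1521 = -8.21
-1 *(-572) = 572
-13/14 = -0.93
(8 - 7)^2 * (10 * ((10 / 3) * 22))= 2200 / 3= 733.33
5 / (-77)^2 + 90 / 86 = 267020 / 254947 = 1.05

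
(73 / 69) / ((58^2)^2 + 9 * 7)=0.00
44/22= 2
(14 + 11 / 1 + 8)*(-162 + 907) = 24585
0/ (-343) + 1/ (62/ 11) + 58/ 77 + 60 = 290883/ 4774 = 60.93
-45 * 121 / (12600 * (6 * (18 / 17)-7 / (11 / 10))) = 22627 / 560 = 40.41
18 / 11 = 1.64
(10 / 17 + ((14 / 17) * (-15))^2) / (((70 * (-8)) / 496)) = -274474 / 2023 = -135.68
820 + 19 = 839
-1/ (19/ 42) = -42/ 19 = -2.21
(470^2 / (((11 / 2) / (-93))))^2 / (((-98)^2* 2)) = 211021804845000 / 290521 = 726356459.07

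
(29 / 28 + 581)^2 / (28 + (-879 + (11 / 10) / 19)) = -25231259855 / 63378168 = -398.11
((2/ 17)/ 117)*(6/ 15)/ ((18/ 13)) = 2/ 6885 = 0.00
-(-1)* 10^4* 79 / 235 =158000 / 47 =3361.70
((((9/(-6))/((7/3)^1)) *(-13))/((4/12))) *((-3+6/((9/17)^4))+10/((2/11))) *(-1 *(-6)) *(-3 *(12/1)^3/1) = -700791936/7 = -100113133.71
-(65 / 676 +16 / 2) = -421 / 52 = -8.10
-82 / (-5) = 82 / 5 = 16.40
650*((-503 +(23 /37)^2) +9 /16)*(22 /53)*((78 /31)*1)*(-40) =30664930939500 /2249267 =13633299.62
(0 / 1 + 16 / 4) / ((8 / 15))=15 / 2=7.50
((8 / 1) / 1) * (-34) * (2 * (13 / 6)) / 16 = -221 / 3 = -73.67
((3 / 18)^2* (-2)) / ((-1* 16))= 0.00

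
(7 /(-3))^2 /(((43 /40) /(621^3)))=52154088840 /43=1212885786.98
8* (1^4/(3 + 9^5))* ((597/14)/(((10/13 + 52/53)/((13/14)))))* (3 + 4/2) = 8912215/581603148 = 0.02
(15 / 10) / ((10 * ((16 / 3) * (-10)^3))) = -0.00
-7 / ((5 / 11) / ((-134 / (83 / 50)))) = 103180 / 83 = 1243.13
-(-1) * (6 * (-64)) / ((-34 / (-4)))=-768 / 17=-45.18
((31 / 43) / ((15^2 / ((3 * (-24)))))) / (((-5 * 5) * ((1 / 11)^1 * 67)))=2728 / 1800625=0.00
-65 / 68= -0.96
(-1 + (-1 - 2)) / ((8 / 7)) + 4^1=1 / 2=0.50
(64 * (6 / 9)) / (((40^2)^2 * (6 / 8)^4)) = 8 / 151875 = 0.00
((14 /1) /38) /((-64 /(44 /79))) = -77 /24016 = -0.00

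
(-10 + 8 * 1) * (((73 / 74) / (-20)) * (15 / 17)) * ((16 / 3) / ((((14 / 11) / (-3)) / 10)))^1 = -48180 / 4403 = -10.94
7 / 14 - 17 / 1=-16.50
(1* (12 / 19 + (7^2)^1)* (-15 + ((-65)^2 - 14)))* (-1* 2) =-7913656 / 19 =-416508.21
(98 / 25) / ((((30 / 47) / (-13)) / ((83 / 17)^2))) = -206249771 / 108375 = -1903.11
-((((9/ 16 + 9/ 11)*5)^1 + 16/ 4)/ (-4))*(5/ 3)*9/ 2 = 28785/ 1408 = 20.44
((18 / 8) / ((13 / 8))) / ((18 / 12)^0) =18 / 13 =1.38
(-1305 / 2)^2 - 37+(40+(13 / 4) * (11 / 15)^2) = 425761.00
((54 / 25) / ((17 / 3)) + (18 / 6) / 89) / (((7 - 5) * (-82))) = -15693 / 6203300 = -0.00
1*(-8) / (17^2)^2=-8 / 83521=-0.00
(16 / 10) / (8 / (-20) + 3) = 0.62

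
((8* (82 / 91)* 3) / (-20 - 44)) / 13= -123 / 4732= -0.03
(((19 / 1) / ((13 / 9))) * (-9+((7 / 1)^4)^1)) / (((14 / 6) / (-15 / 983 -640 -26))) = -61797781656 / 6881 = -8980930.34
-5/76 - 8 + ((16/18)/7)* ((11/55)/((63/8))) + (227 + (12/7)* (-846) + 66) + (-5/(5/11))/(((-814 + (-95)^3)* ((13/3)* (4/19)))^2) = -97227811030356940793969/83432406261702541680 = -1165.35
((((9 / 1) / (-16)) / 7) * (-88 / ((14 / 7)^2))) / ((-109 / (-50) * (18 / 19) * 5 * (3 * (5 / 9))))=627 / 6104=0.10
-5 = -5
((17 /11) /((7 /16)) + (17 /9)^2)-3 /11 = 42584 /6237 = 6.83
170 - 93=77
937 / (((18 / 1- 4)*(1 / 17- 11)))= -15929 / 2604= -6.12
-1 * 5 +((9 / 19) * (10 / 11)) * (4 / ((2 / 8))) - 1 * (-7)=1858 / 209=8.89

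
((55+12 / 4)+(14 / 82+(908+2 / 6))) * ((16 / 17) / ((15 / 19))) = 1152.22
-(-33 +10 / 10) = 32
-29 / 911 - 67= -61066 / 911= -67.03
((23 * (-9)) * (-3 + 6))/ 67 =-621/ 67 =-9.27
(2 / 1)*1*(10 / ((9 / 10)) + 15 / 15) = 24.22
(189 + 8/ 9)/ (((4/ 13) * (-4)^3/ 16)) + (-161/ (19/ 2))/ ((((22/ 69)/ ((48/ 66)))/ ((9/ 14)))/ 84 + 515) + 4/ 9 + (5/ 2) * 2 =-3126435615259/ 21000663216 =-148.87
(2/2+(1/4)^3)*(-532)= -540.31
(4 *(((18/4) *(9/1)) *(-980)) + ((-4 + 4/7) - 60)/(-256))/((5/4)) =-71124369/560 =-127007.80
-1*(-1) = 1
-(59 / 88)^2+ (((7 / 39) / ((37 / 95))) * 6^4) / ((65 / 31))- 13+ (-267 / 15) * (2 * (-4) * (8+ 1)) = 376005313031 / 242116160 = 1553.00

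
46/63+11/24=599/504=1.19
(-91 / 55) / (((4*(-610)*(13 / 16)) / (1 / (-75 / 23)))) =-322 / 1258125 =-0.00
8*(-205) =-1640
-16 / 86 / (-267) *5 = 40 / 11481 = 0.00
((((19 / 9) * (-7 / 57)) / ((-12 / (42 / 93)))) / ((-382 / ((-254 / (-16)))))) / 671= -6223 / 10297992672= -0.00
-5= -5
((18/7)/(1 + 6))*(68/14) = 612/343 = 1.78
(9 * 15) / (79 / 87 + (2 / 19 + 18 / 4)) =446310 / 18227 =24.49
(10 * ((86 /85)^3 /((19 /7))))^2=79295178086656 /5446039005625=14.56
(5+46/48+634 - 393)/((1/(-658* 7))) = -13649881/12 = -1137490.08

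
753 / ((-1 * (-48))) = 251 / 16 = 15.69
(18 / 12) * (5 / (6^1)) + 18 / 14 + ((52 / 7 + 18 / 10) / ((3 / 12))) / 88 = 4551 / 1540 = 2.96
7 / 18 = 0.39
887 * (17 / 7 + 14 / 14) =21288 / 7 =3041.14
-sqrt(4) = -2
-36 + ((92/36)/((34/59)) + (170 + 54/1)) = 58885/306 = 192.43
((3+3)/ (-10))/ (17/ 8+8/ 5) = -24/ 149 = -0.16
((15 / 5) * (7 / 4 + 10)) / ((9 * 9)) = 47 / 108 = 0.44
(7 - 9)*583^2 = -679778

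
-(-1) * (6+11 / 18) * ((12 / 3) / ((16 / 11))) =18.18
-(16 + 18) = -34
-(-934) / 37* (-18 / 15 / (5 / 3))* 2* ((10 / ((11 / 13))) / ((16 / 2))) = -109278 / 2035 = -53.70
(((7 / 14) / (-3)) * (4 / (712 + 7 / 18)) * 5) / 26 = -30 / 166699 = -0.00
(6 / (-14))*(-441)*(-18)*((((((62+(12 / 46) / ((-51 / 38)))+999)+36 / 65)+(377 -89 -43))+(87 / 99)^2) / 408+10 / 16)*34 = -1361903087601 / 3075215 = -442864.35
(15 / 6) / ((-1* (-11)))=5 / 22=0.23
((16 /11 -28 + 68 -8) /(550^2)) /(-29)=-92 /24124375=-0.00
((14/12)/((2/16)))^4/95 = 614656/7695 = 79.88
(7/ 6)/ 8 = 7/ 48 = 0.15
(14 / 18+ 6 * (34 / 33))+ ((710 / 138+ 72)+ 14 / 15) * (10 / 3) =267.22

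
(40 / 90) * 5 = 20 / 9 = 2.22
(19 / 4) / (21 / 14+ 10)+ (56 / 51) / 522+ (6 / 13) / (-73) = 237559117 / 581078394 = 0.41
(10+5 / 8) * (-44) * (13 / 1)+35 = -6042.50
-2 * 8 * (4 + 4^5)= -16448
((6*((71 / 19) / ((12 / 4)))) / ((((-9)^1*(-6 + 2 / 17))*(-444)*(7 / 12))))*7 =-1207 / 316350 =-0.00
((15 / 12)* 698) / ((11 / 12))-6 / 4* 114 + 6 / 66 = 8590 / 11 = 780.91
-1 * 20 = -20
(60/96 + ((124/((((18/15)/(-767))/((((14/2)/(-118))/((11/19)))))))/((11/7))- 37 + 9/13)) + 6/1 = 5138.26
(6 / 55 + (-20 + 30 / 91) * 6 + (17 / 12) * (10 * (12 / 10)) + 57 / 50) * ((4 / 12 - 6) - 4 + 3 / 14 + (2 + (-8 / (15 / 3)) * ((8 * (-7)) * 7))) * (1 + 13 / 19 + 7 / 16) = -131193.87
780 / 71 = 10.99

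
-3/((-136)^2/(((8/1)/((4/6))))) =-9/4624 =-0.00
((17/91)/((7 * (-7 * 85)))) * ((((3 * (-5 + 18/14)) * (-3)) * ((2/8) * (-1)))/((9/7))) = 1/3430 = 0.00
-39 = -39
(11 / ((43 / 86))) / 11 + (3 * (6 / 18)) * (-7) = -5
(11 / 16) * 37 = 407 / 16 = 25.44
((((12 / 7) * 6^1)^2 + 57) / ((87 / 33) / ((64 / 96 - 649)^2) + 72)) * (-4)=-442598792900 / 48937215663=-9.04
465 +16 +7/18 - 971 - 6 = -8921/18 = -495.61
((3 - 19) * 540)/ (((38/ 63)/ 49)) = -13335840/ 19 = -701886.32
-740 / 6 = -370 / 3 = -123.33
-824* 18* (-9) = 133488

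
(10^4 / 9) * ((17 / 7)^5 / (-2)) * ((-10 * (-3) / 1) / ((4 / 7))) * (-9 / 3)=17748212500 / 2401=7392008.54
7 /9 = 0.78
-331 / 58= -5.71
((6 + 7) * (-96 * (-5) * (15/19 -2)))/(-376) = 20.09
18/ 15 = 6/ 5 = 1.20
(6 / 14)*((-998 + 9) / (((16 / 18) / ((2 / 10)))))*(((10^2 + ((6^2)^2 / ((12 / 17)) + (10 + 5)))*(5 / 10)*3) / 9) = -17365851 / 560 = -31010.45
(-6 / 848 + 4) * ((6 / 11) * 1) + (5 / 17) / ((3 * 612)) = 9908588 / 4549149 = 2.18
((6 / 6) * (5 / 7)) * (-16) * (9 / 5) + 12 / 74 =-5286 / 259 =-20.41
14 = 14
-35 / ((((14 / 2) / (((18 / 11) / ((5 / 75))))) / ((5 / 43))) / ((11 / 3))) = -2250 / 43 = -52.33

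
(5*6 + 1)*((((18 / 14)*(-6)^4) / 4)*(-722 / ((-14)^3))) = 8158239 / 2401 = 3397.85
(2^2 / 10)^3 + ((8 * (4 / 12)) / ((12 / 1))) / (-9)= 398 / 10125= 0.04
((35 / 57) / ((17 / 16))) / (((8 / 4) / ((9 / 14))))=60 / 323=0.19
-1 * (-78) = 78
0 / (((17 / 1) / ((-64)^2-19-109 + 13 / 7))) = 0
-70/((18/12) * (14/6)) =-20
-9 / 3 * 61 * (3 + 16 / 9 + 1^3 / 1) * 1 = -3172 / 3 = -1057.33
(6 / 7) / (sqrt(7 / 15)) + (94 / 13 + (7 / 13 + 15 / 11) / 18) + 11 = 6 * sqrt(105) / 49 + 23599 / 1287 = 19.59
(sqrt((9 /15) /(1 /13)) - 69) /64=-69 /64 + sqrt(195) /320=-1.03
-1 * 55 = -55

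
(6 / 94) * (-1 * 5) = -15 / 47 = -0.32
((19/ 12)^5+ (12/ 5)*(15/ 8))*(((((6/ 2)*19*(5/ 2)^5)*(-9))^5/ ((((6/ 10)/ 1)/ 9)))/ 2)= -2350296430128199128806591033935546875/ 68719476736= -34201314412758789386230510.00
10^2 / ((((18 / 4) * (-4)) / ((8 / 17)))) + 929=141737 / 153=926.39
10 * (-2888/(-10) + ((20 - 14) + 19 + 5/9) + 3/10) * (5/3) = 141595/27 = 5244.26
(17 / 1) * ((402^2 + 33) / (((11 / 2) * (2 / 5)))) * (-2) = -27478290 / 11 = -2498026.36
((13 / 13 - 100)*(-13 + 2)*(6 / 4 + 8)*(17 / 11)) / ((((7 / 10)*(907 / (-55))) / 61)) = -536414175 / 6349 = -84487.98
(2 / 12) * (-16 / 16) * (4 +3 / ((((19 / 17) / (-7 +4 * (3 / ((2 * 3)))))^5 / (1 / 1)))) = 895.31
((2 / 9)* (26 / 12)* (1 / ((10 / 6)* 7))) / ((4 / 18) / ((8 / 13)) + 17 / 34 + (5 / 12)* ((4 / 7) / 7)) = 364 / 7895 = 0.05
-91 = -91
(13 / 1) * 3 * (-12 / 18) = -26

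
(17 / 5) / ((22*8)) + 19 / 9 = 16873 / 7920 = 2.13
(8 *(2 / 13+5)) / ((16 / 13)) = 67 / 2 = 33.50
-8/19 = -0.42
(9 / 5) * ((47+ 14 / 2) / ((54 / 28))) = 252 / 5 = 50.40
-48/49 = -0.98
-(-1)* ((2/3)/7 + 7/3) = 17/7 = 2.43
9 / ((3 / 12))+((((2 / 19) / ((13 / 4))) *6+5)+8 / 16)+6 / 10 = 42.29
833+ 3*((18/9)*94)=1397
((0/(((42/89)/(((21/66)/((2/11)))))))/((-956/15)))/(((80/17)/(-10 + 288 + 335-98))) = 0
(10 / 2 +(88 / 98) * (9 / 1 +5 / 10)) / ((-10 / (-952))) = 45084 / 35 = 1288.11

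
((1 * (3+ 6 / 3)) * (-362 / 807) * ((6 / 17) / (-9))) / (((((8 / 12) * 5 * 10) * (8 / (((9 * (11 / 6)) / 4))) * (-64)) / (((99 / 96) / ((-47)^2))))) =-65703 / 6620287467520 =-0.00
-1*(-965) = 965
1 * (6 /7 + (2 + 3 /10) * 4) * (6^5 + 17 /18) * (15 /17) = 24637360 /357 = 69012.21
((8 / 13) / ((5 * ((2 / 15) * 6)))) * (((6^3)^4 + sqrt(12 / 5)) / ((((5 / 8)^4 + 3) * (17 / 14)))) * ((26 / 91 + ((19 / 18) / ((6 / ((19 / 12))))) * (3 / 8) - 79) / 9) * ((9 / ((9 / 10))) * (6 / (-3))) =1947370496 * sqrt(15) / 693466839 + 43611128573460480 / 2853773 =15281919271.26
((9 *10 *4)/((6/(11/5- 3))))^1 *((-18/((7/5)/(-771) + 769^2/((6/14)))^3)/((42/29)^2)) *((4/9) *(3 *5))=8922270445625/8535793061765846405865193802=0.00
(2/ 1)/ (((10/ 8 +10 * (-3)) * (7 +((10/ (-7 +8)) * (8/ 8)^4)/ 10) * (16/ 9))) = -9/ 1840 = -0.00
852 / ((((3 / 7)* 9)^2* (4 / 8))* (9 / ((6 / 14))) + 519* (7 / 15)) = 59640 / 27889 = 2.14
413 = 413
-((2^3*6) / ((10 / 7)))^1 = -168 / 5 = -33.60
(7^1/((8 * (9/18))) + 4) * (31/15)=713/60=11.88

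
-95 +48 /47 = -4417 /47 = -93.98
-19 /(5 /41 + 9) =-779 /374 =-2.08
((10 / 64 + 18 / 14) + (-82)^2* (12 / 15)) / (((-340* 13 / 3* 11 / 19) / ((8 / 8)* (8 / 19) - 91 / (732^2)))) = -60191028693 / 22671308800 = -2.65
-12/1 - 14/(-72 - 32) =-617/52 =-11.87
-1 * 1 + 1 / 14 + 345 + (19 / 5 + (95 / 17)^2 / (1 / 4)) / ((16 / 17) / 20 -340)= 56277635 / 163744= 343.69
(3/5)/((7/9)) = 27/35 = 0.77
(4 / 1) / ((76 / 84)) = 4.42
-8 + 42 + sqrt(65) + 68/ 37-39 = -117/ 37 + sqrt(65) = 4.90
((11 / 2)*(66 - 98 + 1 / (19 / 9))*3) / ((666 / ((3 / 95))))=-6589 / 267140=-0.02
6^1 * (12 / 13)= 72 / 13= 5.54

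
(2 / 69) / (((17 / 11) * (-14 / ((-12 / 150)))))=22 / 205275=0.00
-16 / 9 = -1.78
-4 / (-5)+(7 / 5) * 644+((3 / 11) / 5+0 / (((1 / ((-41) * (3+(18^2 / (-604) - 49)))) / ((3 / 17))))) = 902.45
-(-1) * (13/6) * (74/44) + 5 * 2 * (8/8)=1801/132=13.64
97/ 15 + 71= 1162/ 15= 77.47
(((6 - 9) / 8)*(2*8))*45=-270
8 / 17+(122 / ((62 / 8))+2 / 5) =43774 / 2635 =16.61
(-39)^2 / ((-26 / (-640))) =37440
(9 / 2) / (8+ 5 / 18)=0.54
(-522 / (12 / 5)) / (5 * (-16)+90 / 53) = 4611 / 1660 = 2.78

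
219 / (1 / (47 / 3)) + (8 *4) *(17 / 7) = 24561 / 7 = 3508.71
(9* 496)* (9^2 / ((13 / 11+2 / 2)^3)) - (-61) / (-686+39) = 720786457 / 20704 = 34813.87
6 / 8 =3 / 4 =0.75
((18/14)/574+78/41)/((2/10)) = 38265/4018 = 9.52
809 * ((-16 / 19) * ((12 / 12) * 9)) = -116496 / 19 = -6131.37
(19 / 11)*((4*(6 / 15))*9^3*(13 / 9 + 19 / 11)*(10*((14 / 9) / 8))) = 1503432 / 121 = 12425.06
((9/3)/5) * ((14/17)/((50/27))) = 567/2125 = 0.27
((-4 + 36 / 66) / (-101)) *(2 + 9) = 38 / 101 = 0.38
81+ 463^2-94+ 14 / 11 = 2357930 / 11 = 214357.27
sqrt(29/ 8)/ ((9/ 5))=5 *sqrt(58)/ 36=1.06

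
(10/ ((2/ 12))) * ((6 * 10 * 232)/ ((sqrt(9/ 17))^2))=1577600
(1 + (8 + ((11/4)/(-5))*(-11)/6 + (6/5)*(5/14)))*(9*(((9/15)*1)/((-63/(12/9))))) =-8767/7350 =-1.19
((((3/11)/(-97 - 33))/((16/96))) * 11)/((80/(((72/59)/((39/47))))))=-1269/498550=-0.00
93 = 93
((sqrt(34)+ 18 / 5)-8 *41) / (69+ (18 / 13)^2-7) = -137059 / 27005+ 169 *sqrt(34) / 10802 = -4.98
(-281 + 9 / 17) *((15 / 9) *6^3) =-1716480 / 17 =-100969.41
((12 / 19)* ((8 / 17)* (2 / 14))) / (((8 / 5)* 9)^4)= 625 / 632935296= 0.00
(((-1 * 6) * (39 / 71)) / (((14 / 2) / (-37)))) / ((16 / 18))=38961 / 1988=19.60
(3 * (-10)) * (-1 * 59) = 1770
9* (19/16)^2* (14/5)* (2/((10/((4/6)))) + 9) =1038597/3200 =324.56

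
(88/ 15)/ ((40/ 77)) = 847/ 75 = 11.29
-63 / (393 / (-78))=1638 / 131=12.50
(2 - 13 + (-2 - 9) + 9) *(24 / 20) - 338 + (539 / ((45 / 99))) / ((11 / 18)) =7934 / 5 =1586.80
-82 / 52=-41 / 26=-1.58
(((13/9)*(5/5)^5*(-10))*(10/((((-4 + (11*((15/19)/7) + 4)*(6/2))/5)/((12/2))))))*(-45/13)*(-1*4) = -7980000/1559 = -5118.67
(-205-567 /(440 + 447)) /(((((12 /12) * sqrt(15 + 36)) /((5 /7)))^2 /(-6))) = 9120100 /738871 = 12.34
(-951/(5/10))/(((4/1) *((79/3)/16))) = -22824/79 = -288.91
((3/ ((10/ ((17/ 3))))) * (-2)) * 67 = -1139/ 5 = -227.80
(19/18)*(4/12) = 19/54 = 0.35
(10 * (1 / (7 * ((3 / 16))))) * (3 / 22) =80 / 77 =1.04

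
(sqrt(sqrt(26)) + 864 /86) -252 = -10404 /43 + 26^(1 /4) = -239.70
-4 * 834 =-3336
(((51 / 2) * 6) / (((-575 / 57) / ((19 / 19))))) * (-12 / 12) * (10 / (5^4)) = 17442 / 71875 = 0.24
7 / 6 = 1.17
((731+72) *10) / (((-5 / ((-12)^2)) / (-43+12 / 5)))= 46946592 / 5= 9389318.40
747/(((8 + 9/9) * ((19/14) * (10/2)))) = 1162/95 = 12.23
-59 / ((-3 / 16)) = 944 / 3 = 314.67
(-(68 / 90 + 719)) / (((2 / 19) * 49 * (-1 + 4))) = -12559 / 270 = -46.51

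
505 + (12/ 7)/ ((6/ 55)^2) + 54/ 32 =218647/ 336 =650.74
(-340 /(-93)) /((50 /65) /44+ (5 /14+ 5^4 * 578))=68068 /6725976225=0.00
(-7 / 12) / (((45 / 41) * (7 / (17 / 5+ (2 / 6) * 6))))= -41 / 100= -0.41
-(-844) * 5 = 4220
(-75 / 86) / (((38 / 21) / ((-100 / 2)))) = 39375 / 1634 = 24.10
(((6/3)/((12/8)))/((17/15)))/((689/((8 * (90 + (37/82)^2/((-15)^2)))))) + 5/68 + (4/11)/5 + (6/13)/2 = 12525525587/7797062988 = 1.61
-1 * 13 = -13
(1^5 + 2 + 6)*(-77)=-693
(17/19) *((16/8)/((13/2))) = 68/247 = 0.28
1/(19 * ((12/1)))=1/228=0.00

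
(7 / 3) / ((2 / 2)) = 7 / 3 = 2.33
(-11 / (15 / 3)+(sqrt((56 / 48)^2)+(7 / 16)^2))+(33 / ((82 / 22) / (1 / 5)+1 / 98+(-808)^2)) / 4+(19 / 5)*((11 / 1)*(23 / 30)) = 31.20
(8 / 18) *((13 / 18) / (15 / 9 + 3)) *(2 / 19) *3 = 26 / 1197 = 0.02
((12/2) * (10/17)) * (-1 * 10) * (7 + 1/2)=-4500/17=-264.71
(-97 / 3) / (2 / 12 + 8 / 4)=-194 / 13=-14.92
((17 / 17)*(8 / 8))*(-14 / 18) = -7 / 9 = -0.78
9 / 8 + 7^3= 344.12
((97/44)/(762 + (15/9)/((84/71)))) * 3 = 18333/2116169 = 0.01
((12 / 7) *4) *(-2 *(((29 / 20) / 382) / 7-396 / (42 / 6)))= 36304932 / 46795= 775.83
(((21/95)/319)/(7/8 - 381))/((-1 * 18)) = 28/276472515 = 0.00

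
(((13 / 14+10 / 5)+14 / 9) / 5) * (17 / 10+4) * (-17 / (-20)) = 4.35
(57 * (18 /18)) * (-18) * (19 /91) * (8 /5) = -155952 /455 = -342.75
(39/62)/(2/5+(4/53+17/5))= 795/4898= 0.16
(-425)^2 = 180625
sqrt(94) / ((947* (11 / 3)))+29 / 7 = 3* sqrt(94) / 10417+29 / 7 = 4.15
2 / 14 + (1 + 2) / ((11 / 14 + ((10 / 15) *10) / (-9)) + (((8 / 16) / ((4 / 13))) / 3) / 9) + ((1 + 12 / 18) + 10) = 40.34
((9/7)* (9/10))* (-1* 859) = -69579/70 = -993.99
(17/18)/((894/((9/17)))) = 0.00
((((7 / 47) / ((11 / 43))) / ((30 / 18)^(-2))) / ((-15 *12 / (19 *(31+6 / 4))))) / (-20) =371735 / 1340064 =0.28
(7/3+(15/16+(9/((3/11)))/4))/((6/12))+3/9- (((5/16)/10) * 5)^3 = 765827/32768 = 23.37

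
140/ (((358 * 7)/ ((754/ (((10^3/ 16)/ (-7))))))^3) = -12002509792/ 2240366796875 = -0.01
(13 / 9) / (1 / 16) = 208 / 9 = 23.11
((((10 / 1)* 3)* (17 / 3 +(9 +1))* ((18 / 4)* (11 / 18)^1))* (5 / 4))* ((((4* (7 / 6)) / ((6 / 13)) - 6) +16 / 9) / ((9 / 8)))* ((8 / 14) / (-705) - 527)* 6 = -15162366670 / 567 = -26741387.43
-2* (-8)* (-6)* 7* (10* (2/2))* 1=-6720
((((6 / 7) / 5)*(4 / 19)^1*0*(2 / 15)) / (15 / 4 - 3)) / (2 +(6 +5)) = 0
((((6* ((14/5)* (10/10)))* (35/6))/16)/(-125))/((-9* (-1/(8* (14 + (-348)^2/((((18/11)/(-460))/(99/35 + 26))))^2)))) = -5244122176383444964/125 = -41952977411067559.71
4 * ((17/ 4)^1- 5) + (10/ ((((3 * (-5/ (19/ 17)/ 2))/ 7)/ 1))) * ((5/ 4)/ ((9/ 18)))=-1483/ 51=-29.08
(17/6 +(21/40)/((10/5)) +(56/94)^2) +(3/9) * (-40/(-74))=23741313/6538640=3.63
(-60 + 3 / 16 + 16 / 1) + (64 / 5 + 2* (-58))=-11761 / 80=-147.01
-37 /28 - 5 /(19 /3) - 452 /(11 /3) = -733745 /5852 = -125.38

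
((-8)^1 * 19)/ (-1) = 152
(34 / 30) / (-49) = -17 / 735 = -0.02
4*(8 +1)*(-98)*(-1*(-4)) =-14112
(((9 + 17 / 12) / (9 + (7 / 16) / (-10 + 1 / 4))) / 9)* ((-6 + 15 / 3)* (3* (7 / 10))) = -2275 / 8382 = -0.27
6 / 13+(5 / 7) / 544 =22913 / 49504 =0.46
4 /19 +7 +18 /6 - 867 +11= -16070 /19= -845.79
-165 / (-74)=165 / 74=2.23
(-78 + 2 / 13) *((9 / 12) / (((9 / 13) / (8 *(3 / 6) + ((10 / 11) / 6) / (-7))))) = -21137 / 63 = -335.51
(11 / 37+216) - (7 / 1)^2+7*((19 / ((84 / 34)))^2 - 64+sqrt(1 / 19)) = 7*sqrt(19) / 19+1242901 / 9324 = 134.91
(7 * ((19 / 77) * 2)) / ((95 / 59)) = 118 / 55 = 2.15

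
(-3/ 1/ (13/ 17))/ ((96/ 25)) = -425/ 416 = -1.02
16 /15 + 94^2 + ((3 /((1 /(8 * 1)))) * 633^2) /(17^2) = 182556724 /4335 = 42112.28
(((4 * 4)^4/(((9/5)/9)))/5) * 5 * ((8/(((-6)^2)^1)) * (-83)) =-54394880/9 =-6043875.56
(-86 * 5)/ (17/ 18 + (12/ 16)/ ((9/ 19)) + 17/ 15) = -77400/ 659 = -117.45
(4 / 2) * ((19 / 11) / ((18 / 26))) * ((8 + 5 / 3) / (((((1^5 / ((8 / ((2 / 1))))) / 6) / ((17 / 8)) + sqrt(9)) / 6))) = 95.84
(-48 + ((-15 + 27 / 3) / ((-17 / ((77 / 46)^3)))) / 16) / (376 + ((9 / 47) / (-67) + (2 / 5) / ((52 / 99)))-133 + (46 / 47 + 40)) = -0.17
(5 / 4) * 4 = 5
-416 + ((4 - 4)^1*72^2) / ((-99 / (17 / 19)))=-416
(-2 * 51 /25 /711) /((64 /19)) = -323 /189600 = -0.00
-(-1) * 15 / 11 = 15 / 11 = 1.36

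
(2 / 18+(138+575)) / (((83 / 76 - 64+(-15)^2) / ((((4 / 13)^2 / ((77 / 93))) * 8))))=1935463424 / 480921441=4.02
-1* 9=-9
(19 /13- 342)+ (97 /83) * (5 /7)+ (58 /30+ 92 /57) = -241203929 /717535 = -336.16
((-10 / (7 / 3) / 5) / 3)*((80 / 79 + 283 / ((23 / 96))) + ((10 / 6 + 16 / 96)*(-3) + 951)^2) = -6505968225 / 25438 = -255757.85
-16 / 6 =-8 / 3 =-2.67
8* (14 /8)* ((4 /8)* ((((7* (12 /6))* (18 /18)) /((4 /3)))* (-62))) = -4557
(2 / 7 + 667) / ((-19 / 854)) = -569862 / 19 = -29992.74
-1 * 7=-7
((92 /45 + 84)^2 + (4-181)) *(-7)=-102437713 /2025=-50586.52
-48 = -48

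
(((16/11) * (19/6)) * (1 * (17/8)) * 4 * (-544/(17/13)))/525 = -537472/17325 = -31.02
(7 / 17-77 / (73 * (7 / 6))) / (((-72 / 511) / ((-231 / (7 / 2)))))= -47047 / 204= -230.62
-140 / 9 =-15.56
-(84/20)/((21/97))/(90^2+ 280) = -97/41900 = -0.00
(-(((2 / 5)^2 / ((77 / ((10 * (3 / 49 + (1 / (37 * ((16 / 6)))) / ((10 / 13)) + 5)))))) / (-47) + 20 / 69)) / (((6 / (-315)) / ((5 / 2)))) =6510463621 / 172467064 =37.75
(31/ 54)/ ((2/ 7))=217/ 108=2.01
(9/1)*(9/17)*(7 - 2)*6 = 2430/17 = 142.94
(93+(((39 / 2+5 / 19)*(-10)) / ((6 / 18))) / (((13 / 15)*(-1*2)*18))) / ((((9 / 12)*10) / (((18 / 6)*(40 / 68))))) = 26.35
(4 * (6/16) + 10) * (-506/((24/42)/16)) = -162932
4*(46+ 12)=232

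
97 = 97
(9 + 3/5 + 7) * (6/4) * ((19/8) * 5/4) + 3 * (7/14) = 75.42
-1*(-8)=8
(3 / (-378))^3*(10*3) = -5 / 333396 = -0.00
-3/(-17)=0.18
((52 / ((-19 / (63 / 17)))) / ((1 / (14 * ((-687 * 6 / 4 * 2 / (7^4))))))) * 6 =11574576 / 15827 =731.32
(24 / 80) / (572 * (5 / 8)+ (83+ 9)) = 3 / 4495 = 0.00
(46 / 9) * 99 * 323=163438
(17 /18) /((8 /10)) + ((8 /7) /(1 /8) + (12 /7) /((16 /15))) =859 /72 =11.93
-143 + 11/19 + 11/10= -141.32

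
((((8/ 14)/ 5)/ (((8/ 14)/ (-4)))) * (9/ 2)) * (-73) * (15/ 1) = 3942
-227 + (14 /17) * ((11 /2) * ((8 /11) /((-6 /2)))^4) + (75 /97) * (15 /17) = -40232068394 /177780339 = -226.30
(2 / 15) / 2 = 1 / 15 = 0.07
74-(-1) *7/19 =1413/19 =74.37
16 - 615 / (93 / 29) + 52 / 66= -179011 / 1023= -174.99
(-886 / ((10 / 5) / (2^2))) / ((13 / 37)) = -65564 / 13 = -5043.38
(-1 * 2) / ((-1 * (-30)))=-0.07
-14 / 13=-1.08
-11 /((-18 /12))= 22 /3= 7.33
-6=-6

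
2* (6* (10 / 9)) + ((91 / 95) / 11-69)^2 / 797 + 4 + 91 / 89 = 24.31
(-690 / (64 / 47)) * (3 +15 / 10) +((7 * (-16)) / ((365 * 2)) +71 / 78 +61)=-2021121781 / 911040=-2218.48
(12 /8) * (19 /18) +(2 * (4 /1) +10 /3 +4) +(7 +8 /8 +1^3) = 311 /12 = 25.92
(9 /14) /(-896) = -9 /12544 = -0.00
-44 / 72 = -11 / 18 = -0.61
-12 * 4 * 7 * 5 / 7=-240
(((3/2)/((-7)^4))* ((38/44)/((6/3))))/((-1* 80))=-57/16903040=-0.00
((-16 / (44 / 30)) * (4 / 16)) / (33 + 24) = -10 / 209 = -0.05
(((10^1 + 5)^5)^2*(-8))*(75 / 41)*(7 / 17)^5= -5815057869140625000 / 58214137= -99890819804.49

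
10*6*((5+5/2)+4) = 690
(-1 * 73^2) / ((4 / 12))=-15987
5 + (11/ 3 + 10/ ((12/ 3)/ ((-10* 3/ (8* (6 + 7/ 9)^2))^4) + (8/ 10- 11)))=5103502943932662344/ 588858180775978107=8.67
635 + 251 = 886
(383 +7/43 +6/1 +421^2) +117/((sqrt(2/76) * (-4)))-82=7634571/43-117 * sqrt(38)/4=177367.85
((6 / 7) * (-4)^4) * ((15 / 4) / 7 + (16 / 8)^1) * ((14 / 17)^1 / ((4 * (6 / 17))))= 2272 / 7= 324.57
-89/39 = -2.28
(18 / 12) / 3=1 / 2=0.50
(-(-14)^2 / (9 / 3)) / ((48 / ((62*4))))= -337.56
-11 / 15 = -0.73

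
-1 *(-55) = 55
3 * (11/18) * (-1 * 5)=-55/6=-9.17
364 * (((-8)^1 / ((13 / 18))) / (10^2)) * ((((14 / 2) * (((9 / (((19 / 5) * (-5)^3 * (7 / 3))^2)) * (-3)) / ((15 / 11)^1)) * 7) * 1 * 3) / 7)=384912 / 28203125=0.01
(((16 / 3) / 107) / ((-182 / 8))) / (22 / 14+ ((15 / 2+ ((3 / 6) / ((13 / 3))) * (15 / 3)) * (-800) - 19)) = 32 / 94628553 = 0.00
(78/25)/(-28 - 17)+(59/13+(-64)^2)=4100.47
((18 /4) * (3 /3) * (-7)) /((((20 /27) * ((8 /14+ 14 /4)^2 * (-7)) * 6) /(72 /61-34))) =-441441 /220210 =-2.00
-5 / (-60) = 1 / 12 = 0.08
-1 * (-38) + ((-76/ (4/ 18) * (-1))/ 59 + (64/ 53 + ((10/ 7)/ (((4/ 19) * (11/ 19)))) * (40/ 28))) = 104073567/ 1685453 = 61.75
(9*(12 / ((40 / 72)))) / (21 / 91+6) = 31.20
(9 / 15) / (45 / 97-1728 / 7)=-679 / 278835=-0.00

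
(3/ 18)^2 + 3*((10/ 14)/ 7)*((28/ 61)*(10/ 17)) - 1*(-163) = 42624671/ 261324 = 163.11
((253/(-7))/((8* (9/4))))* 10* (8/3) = -53.54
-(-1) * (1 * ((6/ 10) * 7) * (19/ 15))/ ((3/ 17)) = 2261/ 75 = 30.15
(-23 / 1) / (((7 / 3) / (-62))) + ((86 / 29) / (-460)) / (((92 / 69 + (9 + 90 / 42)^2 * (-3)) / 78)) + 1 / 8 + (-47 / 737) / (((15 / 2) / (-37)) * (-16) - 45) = 16118889911426459 / 26369477349600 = 611.27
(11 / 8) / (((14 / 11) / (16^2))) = 276.57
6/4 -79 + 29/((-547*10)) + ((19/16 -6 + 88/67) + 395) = 920610071/2931920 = 314.00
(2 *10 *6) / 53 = 2.26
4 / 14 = 2 / 7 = 0.29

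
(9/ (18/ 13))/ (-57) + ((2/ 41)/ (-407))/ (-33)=-2386165/ 20925498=-0.11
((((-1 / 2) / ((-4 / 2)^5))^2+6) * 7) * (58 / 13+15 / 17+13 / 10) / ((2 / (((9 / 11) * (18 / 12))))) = 171.24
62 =62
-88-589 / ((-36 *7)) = -21587 / 252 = -85.66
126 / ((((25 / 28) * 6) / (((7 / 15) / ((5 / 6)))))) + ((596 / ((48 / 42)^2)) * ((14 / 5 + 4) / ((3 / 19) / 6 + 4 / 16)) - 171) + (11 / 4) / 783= 11071.81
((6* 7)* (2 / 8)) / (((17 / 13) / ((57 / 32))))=15561 / 1088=14.30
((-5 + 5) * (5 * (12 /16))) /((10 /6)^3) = 0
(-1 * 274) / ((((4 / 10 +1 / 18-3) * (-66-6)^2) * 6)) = 685 / 197856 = 0.00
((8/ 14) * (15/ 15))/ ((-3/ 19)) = -76/ 21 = -3.62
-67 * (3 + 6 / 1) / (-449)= 603 / 449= 1.34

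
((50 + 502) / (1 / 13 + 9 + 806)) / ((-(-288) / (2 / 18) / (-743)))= -222157 / 1144368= -0.19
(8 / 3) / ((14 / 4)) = 16 / 21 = 0.76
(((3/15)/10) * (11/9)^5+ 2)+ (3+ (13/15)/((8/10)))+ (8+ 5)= 113007277/5904900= 19.14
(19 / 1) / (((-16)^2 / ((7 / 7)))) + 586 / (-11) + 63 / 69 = -3386425 / 64768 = -52.29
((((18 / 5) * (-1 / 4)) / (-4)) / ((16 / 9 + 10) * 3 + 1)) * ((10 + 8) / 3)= 81 / 2180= 0.04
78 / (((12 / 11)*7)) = 143 / 14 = 10.21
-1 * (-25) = 25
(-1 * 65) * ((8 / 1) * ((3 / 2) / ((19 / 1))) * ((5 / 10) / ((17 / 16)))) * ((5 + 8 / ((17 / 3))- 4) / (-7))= 255840 / 38437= 6.66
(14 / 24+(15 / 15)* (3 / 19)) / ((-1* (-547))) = 169 / 124716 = 0.00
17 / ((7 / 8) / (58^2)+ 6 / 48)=457504 / 3371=135.72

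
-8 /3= -2.67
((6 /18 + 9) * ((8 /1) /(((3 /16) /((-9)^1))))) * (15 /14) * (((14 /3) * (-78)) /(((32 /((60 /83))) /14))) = 36691200 /83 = 442062.65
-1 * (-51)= 51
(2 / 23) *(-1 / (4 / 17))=-17 / 46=-0.37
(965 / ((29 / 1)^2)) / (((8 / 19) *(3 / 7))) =128345 / 20184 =6.36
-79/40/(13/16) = -158/65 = -2.43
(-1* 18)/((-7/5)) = 90/7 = 12.86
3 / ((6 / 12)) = 6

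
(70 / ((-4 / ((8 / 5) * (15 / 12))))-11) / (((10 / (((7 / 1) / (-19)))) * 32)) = 0.05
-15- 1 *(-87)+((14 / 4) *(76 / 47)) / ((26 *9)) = 396061 / 5499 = 72.02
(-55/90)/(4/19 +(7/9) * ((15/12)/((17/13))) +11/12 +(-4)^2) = -3553/103900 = -0.03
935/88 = 85/8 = 10.62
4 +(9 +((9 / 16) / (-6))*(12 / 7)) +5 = 999 / 56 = 17.84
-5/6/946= -5/5676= -0.00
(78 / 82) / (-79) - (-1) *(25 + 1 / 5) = 407919 / 16195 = 25.19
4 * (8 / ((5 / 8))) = 256 / 5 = 51.20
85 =85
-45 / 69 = -0.65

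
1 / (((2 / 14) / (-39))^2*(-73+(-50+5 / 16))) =-91728 / 151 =-607.47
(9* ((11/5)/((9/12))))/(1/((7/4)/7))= 33/5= 6.60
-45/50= -9/10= -0.90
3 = 3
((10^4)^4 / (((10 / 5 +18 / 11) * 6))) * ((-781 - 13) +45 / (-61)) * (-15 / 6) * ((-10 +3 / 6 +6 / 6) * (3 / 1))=-1416495781250000000000 / 61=-23221242315573770491.80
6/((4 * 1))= 3/2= 1.50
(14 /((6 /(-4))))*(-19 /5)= 532 /15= 35.47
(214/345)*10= 428/69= 6.20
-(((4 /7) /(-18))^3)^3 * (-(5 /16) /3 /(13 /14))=-320 /87102678873899871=-0.00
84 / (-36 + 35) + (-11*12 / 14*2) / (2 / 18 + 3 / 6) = -804 / 7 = -114.86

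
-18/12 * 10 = -15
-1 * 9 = -9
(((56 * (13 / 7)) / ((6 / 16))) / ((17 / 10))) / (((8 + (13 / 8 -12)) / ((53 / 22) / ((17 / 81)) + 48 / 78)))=-150530560 / 181203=-830.73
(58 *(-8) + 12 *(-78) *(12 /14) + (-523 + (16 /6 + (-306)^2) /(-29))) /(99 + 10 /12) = -6112174 /121597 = -50.27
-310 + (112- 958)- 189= -1345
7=7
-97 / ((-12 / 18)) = 291 / 2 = 145.50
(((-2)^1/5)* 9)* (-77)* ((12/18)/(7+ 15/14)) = 12936/565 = 22.90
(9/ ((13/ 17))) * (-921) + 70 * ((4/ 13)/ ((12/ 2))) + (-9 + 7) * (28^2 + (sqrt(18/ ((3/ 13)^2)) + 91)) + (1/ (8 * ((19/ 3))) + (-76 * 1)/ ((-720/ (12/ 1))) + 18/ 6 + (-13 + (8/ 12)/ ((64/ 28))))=-62215811/ 4940 - 26 * sqrt(2)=-12631.06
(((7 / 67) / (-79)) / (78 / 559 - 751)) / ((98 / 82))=1763 / 1196265637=0.00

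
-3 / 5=-0.60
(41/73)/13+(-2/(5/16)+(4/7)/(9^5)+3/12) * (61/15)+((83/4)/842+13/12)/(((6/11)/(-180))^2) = 120633.73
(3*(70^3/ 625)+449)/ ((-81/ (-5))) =129.35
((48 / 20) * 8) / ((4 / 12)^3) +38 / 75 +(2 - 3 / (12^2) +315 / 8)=672313 / 1200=560.26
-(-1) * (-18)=-18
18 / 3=6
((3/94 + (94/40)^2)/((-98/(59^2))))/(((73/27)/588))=-29443213503/686200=-42907.63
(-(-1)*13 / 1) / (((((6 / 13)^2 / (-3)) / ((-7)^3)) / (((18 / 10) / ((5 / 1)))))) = 22607.13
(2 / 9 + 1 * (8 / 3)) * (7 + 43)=1300 / 9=144.44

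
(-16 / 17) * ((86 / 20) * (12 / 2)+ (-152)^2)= -1850384 / 85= -21769.22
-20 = -20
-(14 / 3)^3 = -2744 / 27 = -101.63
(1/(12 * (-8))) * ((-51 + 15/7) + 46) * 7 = 5/24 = 0.21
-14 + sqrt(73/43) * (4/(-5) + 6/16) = -14-17 * sqrt(3139)/1720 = -14.55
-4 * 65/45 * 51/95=-884/285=-3.10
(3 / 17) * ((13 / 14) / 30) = 13 / 2380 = 0.01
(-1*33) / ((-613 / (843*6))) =166914 / 613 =272.29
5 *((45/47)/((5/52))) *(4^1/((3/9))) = 28080/47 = 597.45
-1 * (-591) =591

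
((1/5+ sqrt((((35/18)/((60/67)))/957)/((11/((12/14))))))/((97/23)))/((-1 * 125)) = -23/60625-23 * sqrt(5829)/69621750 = -0.00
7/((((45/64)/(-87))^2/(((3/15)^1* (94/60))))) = 566659072/16875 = 33579.80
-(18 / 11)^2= -324 / 121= -2.68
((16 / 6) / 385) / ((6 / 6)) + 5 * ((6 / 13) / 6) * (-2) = -11446 / 15015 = -0.76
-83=-83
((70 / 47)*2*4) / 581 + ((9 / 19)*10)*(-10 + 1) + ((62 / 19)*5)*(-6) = -10414150 / 74119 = -140.51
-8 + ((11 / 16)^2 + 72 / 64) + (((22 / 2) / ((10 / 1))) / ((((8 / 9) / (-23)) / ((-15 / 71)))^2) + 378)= 521965799 / 1290496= 404.47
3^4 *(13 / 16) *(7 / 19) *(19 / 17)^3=33.85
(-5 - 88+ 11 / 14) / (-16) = 1291 / 224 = 5.76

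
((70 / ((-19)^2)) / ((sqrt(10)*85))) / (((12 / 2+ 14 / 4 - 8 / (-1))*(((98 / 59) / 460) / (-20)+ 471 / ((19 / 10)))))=21712*sqrt(10) / 412888661287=0.00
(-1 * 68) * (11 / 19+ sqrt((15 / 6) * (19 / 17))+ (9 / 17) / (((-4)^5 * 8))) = -2 * sqrt(3230)- 1531733 / 38912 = -153.03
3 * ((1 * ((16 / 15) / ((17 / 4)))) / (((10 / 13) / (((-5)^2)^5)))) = 162500000 / 17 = 9558823.53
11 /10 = 1.10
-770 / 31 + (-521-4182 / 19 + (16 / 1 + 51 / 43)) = -18963792 / 25327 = -748.76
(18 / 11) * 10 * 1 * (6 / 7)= 1080 / 77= 14.03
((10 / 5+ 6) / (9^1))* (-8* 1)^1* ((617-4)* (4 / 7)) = -156928 / 63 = -2490.92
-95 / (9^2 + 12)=-95 / 93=-1.02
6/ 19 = 0.32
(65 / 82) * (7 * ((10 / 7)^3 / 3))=32500 / 6027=5.39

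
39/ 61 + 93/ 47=7506/ 2867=2.62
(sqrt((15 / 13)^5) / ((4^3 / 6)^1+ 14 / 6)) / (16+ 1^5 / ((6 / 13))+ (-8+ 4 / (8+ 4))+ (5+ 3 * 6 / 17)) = 7650 * sqrt(195) / 16079843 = 0.01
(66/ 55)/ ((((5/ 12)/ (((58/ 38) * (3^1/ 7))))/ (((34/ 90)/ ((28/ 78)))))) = 230724/ 116375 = 1.98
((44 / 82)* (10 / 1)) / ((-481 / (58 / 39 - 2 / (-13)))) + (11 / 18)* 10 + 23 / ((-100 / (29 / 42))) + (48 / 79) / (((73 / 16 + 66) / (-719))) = -74080654076843 / 288113669461800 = -0.26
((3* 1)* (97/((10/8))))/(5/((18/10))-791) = -5238/17735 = -0.30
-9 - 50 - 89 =-148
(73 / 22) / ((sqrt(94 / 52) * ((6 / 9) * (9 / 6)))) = 73 * sqrt(1222) / 1034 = 2.47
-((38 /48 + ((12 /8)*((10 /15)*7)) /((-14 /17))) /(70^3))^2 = -1369 /2710632960000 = -0.00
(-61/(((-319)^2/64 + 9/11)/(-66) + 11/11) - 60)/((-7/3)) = 184724028/7514381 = 24.58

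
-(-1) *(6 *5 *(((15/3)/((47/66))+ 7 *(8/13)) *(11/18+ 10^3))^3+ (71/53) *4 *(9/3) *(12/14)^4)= 43700697852009.17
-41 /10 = -4.10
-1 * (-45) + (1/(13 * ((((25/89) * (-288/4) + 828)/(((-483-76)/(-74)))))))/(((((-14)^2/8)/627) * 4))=7821211603/173786928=45.00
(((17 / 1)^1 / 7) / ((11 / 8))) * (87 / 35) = 11832 / 2695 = 4.39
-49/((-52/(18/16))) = 441/416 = 1.06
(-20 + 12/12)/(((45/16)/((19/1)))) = -5776/45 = -128.36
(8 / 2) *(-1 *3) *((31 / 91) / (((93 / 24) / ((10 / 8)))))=-120 / 91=-1.32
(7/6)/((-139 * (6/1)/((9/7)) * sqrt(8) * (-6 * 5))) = sqrt(2)/66720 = 0.00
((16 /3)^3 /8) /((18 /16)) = 4096 /243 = 16.86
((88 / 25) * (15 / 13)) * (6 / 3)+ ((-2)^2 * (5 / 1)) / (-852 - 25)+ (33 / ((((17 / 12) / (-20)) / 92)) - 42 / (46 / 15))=-955455548779 / 22288955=-42866.77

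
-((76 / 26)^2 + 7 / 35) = -7389 / 845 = -8.74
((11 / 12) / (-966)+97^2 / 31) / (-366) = -109068787 / 131522832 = -0.83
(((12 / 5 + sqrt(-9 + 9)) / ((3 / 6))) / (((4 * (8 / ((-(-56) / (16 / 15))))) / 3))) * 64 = 1512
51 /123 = 17 /41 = 0.41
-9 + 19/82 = -719/82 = -8.77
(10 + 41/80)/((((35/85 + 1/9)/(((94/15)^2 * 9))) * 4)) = 284238657/160000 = 1776.49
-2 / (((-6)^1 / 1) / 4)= 1.33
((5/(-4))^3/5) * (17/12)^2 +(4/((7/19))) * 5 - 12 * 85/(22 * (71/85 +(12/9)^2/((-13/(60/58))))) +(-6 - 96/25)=-27407508005497/1183329100800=-23.16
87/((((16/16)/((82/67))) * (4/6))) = 10701/67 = 159.72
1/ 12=0.08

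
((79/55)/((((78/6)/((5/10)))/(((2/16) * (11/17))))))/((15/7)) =553/265200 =0.00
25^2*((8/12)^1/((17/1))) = 1250/51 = 24.51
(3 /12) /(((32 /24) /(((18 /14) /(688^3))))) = 27 /36473995264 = 0.00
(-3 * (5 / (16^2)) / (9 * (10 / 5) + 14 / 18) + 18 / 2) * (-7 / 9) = -302743 / 43264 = -7.00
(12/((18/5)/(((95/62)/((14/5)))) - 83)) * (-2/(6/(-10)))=-95000/181501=-0.52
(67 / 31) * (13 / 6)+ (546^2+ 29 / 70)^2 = 40499606771950643 / 455700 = 88873396471.25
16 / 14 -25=-167 / 7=-23.86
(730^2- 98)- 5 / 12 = 6393619 / 12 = 532801.58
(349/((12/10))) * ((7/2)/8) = 12215/96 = 127.24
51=51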